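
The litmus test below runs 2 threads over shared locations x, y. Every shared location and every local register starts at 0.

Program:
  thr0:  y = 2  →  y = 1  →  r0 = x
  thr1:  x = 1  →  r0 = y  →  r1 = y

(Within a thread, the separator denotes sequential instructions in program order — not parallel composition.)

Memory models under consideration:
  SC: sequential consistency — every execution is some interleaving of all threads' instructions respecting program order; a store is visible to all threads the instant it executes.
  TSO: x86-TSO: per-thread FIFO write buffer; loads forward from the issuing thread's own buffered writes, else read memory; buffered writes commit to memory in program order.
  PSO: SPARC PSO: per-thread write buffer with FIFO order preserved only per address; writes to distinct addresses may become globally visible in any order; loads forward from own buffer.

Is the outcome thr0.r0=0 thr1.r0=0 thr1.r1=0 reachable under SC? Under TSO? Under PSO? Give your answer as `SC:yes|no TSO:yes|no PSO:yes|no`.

SC:no TSO:yes PSO:yes

outcome vector order: (thr0.r0,thr1.r0,thr1.r1)
SC (7): (0,1,1), (1,0,0), (1,0,1), (1,0,2), (1,1,1), (1,2,1), (1,2,2)
TSO (12): (0,0,0), (0,0,1), (0,0,2), (0,1,1), (0,2,1), (0,2,2), (1,0,0), (1,0,1), (1,0,2), (1,1,1), (1,2,1), (1,2,2)
PSO (12): (0,0,0), (0,0,1), (0,0,2), (0,1,1), (0,2,1), (0,2,2), (1,0,0), (1,0,1), (1,0,2), (1,1,1), (1,2,1), (1,2,2)
target (0,0,0) ∈ {TSO,PSO}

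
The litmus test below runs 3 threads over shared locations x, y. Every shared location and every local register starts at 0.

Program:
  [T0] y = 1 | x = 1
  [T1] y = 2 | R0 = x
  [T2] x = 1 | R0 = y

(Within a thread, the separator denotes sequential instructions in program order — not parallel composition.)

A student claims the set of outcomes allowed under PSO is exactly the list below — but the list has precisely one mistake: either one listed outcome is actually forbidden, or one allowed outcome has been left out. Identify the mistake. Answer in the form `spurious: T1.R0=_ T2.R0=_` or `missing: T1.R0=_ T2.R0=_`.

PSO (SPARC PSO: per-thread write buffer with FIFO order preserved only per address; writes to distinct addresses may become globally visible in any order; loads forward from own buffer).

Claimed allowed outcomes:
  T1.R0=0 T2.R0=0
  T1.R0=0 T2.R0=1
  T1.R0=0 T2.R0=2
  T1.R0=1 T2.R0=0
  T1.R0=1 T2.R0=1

outcome vector order: (T1.R0,T2.R0)
under PSO → (0,0) (0,1) (0,2) (1,0) (1,1) (1,2)
PSO∖claimed = {(1,2)}

missing: T1.R0=1 T2.R0=2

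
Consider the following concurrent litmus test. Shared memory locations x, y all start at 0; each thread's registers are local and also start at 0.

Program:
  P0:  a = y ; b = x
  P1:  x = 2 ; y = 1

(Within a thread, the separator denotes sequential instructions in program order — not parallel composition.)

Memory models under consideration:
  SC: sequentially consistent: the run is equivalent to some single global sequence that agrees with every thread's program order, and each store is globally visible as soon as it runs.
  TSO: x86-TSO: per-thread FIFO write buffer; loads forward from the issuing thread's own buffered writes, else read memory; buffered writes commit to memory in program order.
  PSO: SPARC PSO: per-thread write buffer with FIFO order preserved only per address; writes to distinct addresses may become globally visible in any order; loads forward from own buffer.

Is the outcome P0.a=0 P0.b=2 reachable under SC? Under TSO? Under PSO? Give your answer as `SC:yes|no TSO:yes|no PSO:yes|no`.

outcome vector order: (P0.a,P0.b)
SC: 3 outcomes — {0/0, 0/2, 1/2}
TSO: 3 outcomes — {0/0, 0/2, 1/2}
PSO: 4 outcomes — {0/0, 0/2, 1/0, 1/2}
target 0/2 ∈ {SC,TSO,PSO}

SC:yes TSO:yes PSO:yes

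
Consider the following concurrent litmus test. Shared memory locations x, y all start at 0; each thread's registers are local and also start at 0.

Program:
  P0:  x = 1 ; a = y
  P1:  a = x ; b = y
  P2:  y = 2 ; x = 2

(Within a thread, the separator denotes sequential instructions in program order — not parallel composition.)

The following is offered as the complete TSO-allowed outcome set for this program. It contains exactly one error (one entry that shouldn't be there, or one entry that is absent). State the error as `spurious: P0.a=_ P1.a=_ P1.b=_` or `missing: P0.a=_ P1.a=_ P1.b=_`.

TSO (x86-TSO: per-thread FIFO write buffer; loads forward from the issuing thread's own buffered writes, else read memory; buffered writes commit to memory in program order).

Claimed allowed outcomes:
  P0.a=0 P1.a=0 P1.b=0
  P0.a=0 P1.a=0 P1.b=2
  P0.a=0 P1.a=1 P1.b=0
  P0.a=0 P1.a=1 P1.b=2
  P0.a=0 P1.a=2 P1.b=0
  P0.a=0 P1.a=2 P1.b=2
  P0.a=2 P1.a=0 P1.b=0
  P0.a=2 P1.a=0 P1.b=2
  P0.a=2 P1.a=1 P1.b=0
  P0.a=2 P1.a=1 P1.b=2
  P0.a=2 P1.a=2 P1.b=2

outcome vector order: (P0.a,P1.a,P1.b)
TSO: 10 outcomes — {0/0/0; 0/0/2; 0/1/0; 0/1/2; 0/2/2; 2/0/0; 2/0/2; 2/1/0; 2/1/2; 2/2/2}
claimed∖TSO = {0/2/0}

spurious: P0.a=0 P1.a=2 P1.b=0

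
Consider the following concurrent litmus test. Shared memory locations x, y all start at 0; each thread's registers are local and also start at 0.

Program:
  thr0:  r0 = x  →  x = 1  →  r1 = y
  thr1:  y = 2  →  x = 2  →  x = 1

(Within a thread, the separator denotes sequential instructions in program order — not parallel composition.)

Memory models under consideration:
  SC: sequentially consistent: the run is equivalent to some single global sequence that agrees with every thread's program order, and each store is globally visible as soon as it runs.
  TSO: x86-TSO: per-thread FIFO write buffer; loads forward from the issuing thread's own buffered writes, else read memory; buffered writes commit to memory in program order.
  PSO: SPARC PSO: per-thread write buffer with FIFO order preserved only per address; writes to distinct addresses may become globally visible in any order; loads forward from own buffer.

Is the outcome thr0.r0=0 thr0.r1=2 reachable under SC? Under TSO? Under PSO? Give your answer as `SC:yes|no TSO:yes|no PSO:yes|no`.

outcome vector order: (thr0.r0,thr0.r1)
SC: 4 outcomes — {(0,0) (0,2) (1,2) (2,2)}
TSO: 4 outcomes — {(0,0) (0,2) (1,2) (2,2)}
PSO: 6 outcomes — {(0,0) (0,2) (1,0) (1,2) (2,0) (2,2)}
target (0,2) ∈ {SC,TSO,PSO}

SC:yes TSO:yes PSO:yes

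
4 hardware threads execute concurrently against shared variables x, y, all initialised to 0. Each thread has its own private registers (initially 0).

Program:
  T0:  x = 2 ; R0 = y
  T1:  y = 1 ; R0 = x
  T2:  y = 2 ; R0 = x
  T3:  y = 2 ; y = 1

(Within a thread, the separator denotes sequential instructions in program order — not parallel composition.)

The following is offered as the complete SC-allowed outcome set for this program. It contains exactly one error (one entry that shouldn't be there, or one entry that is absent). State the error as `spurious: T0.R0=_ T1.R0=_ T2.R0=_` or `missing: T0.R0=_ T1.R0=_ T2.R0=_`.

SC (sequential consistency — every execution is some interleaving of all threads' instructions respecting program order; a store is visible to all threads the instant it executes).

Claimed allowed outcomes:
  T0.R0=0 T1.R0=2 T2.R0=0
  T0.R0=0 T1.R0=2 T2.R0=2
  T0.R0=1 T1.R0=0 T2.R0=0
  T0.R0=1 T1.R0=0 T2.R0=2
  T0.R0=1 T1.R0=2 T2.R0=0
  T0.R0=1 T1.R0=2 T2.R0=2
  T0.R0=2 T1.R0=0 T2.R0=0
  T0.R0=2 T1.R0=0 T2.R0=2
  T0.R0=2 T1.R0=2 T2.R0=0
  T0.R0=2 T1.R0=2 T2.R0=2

spurious: T0.R0=0 T1.R0=2 T2.R0=0

outcome vector order: (T0.R0,T1.R0,T2.R0)
SC: 9 outcomes — {0/2/2; 1/0/0; 1/0/2; 1/2/0; 1/2/2; 2/0/0; 2/0/2; 2/2/0; 2/2/2}
claimed∖SC = {0/2/0}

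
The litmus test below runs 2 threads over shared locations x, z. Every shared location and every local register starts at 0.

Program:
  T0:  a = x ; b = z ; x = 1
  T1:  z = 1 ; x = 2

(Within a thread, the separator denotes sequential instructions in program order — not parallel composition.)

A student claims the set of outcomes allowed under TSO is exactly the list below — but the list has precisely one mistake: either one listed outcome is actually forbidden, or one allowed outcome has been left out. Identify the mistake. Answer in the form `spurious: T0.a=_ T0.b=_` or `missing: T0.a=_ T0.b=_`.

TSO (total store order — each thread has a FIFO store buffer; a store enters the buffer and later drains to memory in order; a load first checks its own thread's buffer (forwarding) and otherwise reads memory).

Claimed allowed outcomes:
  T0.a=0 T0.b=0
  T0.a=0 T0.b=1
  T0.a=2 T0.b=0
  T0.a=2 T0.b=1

spurious: T0.a=2 T0.b=0

outcome vector order: (T0.a,T0.b)
under TSO → 0/0; 0/1; 2/1
claimed∖TSO = {2/0}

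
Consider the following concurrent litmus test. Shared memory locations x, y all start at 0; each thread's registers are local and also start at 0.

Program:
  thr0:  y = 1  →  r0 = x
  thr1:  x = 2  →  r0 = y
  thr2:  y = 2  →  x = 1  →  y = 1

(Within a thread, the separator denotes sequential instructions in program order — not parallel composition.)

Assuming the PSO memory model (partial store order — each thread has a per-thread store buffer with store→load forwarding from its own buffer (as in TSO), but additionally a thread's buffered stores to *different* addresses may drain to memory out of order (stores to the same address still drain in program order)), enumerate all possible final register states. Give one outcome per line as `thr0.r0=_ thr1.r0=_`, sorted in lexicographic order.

thr0.r0=0 thr1.r0=0
thr0.r0=0 thr1.r0=1
thr0.r0=0 thr1.r0=2
thr0.r0=1 thr1.r0=0
thr0.r0=1 thr1.r0=1
thr0.r0=1 thr1.r0=2
thr0.r0=2 thr1.r0=0
thr0.r0=2 thr1.r0=1
thr0.r0=2 thr1.r0=2

outcome vector order: (thr0.r0,thr1.r0)
|PSO outcomes| = 9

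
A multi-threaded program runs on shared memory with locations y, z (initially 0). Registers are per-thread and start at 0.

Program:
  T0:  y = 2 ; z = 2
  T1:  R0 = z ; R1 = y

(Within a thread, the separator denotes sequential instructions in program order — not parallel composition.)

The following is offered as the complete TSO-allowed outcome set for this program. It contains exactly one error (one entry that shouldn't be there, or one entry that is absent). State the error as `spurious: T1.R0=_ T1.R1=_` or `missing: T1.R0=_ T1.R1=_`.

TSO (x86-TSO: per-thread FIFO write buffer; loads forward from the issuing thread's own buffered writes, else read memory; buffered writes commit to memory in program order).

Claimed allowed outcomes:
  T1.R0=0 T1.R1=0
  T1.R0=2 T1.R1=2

missing: T1.R0=0 T1.R1=2

outcome vector order: (T1.R0,T1.R1)
TSO: 3 outcomes — {<0 0>, <0 2>, <2 2>}
TSO∖claimed = {<0 2>}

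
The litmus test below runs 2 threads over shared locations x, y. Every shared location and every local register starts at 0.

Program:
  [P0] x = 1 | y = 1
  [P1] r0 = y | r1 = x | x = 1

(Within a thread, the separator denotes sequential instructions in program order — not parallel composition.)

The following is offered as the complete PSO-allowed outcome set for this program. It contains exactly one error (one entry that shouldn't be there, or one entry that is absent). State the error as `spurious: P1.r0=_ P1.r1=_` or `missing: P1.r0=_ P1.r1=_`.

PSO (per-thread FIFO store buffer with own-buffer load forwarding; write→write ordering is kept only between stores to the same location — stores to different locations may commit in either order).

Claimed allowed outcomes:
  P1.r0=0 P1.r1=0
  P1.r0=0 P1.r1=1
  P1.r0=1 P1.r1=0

outcome vector order: (P1.r0,P1.r1)
PSO (4): <0 0> <0 1> <1 0> <1 1>
PSO∖claimed = {<1 1>}

missing: P1.r0=1 P1.r1=1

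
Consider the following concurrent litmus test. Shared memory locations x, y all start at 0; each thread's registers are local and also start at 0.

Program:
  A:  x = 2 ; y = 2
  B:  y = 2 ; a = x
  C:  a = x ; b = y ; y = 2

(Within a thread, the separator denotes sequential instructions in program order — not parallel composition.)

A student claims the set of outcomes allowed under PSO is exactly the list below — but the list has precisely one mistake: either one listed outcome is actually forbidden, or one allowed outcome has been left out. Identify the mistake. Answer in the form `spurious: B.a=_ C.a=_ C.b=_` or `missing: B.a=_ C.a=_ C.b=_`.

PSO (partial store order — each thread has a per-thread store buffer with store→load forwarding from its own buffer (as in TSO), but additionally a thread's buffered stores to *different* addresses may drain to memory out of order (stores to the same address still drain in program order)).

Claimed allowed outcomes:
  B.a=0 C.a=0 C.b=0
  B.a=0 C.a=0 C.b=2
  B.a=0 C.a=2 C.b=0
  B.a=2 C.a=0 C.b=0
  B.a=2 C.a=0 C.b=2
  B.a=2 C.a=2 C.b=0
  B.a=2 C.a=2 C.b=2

outcome vector order: (B.a,C.a,C.b)
PSO (8): 000; 002; 020; 022; 200; 202; 220; 222
PSO∖claimed = {022}

missing: B.a=0 C.a=2 C.b=2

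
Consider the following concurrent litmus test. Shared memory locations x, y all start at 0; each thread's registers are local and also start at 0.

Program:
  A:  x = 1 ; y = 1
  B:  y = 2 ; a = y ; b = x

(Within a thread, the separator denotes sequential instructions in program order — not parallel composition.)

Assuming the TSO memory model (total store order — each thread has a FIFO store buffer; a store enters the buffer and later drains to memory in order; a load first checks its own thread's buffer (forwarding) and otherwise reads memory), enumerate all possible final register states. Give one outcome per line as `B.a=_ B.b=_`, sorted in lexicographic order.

B.a=1 B.b=1
B.a=2 B.b=0
B.a=2 B.b=1

outcome vector order: (B.a,B.b)
|TSO outcomes| = 3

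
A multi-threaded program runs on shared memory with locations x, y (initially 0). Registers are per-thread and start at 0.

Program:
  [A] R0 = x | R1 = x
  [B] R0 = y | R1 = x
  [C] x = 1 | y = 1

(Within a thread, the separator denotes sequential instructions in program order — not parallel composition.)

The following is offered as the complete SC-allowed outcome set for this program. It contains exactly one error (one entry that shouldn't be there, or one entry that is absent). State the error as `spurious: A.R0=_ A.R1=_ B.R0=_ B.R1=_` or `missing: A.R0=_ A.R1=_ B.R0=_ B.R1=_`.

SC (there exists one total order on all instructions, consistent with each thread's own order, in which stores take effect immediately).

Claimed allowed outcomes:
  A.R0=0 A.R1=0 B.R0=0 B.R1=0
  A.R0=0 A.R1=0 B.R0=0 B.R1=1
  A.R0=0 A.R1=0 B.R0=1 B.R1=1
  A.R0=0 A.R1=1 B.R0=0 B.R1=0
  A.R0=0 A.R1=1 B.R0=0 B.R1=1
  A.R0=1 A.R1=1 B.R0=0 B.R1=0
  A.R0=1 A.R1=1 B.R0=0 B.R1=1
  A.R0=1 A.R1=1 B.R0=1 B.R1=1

missing: A.R0=0 A.R1=1 B.R0=1 B.R1=1

outcome vector order: (A.R0,A.R1,B.R0,B.R1)
[SC] allowed = {0/0/0/0 0/0/0/1 0/0/1/1 0/1/0/0 0/1/0/1 0/1/1/1 1/1/0/0 1/1/0/1 1/1/1/1}
SC∖claimed = {0/1/1/1}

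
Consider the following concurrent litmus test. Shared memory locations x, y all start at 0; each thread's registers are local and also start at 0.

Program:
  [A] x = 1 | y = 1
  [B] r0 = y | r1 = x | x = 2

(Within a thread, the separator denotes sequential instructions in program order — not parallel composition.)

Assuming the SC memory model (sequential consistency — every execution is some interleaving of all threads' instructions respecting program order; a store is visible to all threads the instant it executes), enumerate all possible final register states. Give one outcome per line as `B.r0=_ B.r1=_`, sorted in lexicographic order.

outcome vector order: (B.r0,B.r1)
|SC outcomes| = 3

B.r0=0 B.r1=0
B.r0=0 B.r1=1
B.r0=1 B.r1=1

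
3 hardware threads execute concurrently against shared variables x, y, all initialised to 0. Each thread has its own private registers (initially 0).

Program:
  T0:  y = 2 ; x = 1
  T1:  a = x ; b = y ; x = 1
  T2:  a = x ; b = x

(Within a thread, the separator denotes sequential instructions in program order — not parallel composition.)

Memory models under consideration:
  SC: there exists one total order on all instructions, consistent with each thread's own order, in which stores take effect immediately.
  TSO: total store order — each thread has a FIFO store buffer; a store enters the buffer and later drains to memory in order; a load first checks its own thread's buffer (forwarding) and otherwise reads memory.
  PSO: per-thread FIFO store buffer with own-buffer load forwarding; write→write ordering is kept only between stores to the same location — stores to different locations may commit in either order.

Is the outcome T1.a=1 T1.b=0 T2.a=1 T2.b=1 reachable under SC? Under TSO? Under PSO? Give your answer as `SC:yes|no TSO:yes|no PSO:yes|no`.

SC:no TSO:no PSO:yes

outcome vector order: (T1.a,T1.b,T2.a,T2.b)
under SC → (0,0,0,0) (0,0,0,1) (0,0,1,1) (0,2,0,0) (0,2,0,1) (0,2,1,1) (1,2,0,0) (1,2,0,1) (1,2,1,1)
under TSO → (0,0,0,0) (0,0,0,1) (0,0,1,1) (0,2,0,0) (0,2,0,1) (0,2,1,1) (1,2,0,0) (1,2,0,1) (1,2,1,1)
under PSO → (0,0,0,0) (0,0,0,1) (0,0,1,1) (0,2,0,0) (0,2,0,1) (0,2,1,1) (1,0,0,0) (1,0,0,1) (1,0,1,1) (1,2,0,0) (1,2,0,1) (1,2,1,1)
target (1,0,1,1) ∈ {PSO}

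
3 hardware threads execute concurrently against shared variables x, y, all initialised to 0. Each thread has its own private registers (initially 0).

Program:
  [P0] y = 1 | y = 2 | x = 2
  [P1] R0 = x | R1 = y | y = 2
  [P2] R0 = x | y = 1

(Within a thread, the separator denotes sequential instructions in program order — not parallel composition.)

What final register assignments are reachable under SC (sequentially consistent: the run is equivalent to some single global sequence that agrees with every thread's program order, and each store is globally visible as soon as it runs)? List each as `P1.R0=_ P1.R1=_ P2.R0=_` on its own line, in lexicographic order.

P1.R0=0 P1.R1=0 P2.R0=0
P1.R0=0 P1.R1=0 P2.R0=2
P1.R0=0 P1.R1=1 P2.R0=0
P1.R0=0 P1.R1=1 P2.R0=2
P1.R0=0 P1.R1=2 P2.R0=0
P1.R0=0 P1.R1=2 P2.R0=2
P1.R0=2 P1.R1=1 P2.R0=0
P1.R0=2 P1.R1=1 P2.R0=2
P1.R0=2 P1.R1=2 P2.R0=0
P1.R0=2 P1.R1=2 P2.R0=2

outcome vector order: (P1.R0,P1.R1,P2.R0)
|SC outcomes| = 10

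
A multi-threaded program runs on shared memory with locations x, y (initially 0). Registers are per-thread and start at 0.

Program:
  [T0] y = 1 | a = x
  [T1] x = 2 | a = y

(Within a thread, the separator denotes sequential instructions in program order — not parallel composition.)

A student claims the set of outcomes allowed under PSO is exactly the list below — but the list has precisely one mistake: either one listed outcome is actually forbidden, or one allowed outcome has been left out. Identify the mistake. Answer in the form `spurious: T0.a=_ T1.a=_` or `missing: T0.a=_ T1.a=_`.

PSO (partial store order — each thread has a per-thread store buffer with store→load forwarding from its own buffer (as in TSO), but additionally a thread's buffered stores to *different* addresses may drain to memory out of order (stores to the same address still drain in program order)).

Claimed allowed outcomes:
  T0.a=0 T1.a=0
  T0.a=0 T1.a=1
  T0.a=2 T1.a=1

outcome vector order: (T0.a,T1.a)
[PSO] allowed = {(0,0), (0,1), (2,0), (2,1)}
PSO∖claimed = {(2,0)}

missing: T0.a=2 T1.a=0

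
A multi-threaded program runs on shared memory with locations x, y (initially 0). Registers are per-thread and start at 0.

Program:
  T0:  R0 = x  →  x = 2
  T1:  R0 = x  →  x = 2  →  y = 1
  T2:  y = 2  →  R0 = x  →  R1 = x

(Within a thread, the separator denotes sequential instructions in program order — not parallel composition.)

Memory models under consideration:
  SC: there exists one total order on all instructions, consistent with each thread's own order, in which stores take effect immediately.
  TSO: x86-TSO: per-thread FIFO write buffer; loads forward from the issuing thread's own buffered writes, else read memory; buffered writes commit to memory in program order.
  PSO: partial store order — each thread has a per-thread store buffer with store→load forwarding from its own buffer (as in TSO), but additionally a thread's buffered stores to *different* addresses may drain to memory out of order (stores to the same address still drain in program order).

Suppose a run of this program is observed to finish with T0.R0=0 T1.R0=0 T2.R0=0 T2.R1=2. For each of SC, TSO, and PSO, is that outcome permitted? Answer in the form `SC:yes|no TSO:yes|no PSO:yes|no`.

outcome vector order: (T0.R0,T1.R0,T2.R0,T2.R1)
under SC → 0/0/0/0, 0/0/0/2, 0/0/2/2, 0/2/0/0, 0/2/0/2, 0/2/2/2, 2/0/0/0, 2/0/0/2, 2/0/2/2
under TSO → 0/0/0/0, 0/0/0/2, 0/0/2/2, 0/2/0/0, 0/2/0/2, 0/2/2/2, 2/0/0/0, 2/0/0/2, 2/0/2/2
under PSO → 0/0/0/0, 0/0/0/2, 0/0/2/2, 0/2/0/0, 0/2/0/2, 0/2/2/2, 2/0/0/0, 2/0/0/2, 2/0/2/2
target 0/0/0/2 ∈ {SC,TSO,PSO}

SC:yes TSO:yes PSO:yes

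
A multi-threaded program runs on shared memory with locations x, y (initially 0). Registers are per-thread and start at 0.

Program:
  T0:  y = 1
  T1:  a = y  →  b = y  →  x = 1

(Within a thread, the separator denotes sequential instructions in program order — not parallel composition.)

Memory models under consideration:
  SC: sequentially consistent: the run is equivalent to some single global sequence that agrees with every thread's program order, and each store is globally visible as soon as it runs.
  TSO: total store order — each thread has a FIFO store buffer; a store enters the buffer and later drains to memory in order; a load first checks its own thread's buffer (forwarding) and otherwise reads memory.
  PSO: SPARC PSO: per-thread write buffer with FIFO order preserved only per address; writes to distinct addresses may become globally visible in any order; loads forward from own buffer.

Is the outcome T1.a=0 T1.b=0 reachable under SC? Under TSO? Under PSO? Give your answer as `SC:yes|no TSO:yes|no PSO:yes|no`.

SC:yes TSO:yes PSO:yes

outcome vector order: (T1.a,T1.b)
under SC → (0,0); (0,1); (1,1)
under TSO → (0,0); (0,1); (1,1)
under PSO → (0,0); (0,1); (1,1)
target (0,0) ∈ {SC,TSO,PSO}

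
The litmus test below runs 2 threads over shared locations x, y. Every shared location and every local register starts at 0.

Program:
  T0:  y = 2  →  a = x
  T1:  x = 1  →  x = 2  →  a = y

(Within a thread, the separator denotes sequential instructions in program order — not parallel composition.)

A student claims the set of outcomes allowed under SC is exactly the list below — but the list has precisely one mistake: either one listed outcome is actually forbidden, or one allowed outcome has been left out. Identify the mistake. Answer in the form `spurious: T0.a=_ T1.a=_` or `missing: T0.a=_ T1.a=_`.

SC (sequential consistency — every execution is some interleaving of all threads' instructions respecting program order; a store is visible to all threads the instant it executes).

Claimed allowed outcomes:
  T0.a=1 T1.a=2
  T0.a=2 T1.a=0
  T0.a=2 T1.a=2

outcome vector order: (T0.a,T1.a)
SC (4): 0/2, 1/2, 2/0, 2/2
SC∖claimed = {0/2}

missing: T0.a=0 T1.a=2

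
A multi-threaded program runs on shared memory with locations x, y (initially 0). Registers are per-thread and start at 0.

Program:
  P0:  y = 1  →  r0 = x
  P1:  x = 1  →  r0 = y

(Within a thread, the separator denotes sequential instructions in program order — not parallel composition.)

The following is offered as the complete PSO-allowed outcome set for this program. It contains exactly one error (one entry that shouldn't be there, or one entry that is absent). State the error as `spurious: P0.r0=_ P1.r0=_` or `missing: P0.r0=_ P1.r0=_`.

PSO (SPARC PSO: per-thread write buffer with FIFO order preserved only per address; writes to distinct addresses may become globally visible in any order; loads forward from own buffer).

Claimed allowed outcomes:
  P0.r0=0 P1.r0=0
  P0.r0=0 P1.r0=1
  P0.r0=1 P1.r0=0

outcome vector order: (P0.r0,P1.r0)
PSO: 4 outcomes — {00, 01, 10, 11}
PSO∖claimed = {11}

missing: P0.r0=1 P1.r0=1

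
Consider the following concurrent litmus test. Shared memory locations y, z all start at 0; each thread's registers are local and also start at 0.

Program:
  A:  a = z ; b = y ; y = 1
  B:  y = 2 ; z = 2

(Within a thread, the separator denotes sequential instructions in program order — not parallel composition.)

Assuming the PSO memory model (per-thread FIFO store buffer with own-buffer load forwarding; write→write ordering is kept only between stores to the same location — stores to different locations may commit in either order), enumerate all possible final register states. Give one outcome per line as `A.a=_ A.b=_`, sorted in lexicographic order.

outcome vector order: (A.a,A.b)
|PSO outcomes| = 4

A.a=0 A.b=0
A.a=0 A.b=2
A.a=2 A.b=0
A.a=2 A.b=2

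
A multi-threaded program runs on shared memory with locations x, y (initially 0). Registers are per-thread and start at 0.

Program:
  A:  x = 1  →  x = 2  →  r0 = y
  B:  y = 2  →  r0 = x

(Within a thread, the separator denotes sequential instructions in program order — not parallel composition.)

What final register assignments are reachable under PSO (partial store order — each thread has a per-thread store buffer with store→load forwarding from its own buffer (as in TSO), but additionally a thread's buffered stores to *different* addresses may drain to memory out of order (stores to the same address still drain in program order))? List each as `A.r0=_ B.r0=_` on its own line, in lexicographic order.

A.r0=0 B.r0=0
A.r0=0 B.r0=1
A.r0=0 B.r0=2
A.r0=2 B.r0=0
A.r0=2 B.r0=1
A.r0=2 B.r0=2

outcome vector order: (A.r0,B.r0)
|PSO outcomes| = 6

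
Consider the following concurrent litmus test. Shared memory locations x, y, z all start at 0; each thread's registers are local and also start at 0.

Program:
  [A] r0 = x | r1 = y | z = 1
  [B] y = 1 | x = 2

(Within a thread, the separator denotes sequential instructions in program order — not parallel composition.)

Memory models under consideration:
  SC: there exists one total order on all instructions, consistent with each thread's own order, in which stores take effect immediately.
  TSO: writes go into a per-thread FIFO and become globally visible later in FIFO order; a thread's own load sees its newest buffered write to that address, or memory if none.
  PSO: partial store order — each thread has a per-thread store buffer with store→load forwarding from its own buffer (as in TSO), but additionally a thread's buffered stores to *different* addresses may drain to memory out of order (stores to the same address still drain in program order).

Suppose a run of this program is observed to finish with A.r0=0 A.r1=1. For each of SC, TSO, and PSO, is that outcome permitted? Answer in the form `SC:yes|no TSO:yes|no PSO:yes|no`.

outcome vector order: (A.r0,A.r1)
under SC → 0/0, 0/1, 2/1
under TSO → 0/0, 0/1, 2/1
under PSO → 0/0, 0/1, 2/0, 2/1
target 0/1 ∈ {SC,TSO,PSO}

SC:yes TSO:yes PSO:yes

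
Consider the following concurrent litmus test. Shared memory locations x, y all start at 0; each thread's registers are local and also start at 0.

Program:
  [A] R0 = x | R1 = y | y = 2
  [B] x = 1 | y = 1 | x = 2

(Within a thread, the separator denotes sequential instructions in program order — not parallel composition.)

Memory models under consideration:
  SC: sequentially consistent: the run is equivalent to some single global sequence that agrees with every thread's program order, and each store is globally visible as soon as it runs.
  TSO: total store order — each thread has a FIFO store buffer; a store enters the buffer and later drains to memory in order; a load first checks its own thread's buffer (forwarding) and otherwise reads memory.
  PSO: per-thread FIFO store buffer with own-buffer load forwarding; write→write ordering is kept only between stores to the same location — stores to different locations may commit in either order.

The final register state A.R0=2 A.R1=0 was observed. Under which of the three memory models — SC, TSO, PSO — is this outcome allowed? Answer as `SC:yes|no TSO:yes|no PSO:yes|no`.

SC:no TSO:no PSO:yes

outcome vector order: (A.R0,A.R1)
under SC → (0,0); (0,1); (1,0); (1,1); (2,1)
under TSO → (0,0); (0,1); (1,0); (1,1); (2,1)
under PSO → (0,0); (0,1); (1,0); (1,1); (2,0); (2,1)
target (2,0) ∈ {PSO}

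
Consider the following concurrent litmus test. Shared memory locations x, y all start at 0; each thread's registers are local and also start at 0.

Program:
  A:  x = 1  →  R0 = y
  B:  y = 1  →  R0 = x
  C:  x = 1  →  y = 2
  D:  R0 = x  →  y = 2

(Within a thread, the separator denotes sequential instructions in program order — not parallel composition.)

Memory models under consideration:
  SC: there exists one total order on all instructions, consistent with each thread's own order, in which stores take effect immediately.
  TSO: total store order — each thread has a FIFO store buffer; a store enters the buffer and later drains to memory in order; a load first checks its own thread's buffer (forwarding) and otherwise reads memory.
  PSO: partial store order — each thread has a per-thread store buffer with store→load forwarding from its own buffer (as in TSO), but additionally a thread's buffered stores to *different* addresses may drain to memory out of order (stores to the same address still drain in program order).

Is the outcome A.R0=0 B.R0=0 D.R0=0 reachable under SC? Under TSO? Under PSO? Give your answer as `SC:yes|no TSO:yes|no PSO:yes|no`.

outcome vector order: (A.R0,B.R0,D.R0)
under SC → (0,1,0), (0,1,1), (1,0,0), (1,0,1), (1,1,0), (1,1,1), (2,0,0), (2,0,1), (2,1,0), (2,1,1)
under TSO → (0,0,0), (0,0,1), (0,1,0), (0,1,1), (1,0,0), (1,0,1), (1,1,0), (1,1,1), (2,0,0), (2,0,1), (2,1,0), (2,1,1)
under PSO → (0,0,0), (0,0,1), (0,1,0), (0,1,1), (1,0,0), (1,0,1), (1,1,0), (1,1,1), (2,0,0), (2,0,1), (2,1,0), (2,1,1)
target (0,0,0) ∈ {TSO,PSO}

SC:no TSO:yes PSO:yes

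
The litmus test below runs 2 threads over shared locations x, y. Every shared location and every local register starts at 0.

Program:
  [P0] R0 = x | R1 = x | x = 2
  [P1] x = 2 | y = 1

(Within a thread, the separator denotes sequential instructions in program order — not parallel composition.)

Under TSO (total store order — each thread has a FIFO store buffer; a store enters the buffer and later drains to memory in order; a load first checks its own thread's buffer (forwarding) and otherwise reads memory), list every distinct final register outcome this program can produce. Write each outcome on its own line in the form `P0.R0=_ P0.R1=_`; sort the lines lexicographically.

outcome vector order: (P0.R0,P0.R1)
|TSO outcomes| = 3

P0.R0=0 P0.R1=0
P0.R0=0 P0.R1=2
P0.R0=2 P0.R1=2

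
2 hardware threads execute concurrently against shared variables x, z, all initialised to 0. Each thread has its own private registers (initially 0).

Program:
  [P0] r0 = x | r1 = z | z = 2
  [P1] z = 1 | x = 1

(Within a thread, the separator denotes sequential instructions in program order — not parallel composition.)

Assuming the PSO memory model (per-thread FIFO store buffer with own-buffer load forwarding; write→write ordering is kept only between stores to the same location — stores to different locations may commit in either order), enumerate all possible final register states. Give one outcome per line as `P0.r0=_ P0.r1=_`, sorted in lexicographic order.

P0.r0=0 P0.r1=0
P0.r0=0 P0.r1=1
P0.r0=1 P0.r1=0
P0.r0=1 P0.r1=1

outcome vector order: (P0.r0,P0.r1)
|PSO outcomes| = 4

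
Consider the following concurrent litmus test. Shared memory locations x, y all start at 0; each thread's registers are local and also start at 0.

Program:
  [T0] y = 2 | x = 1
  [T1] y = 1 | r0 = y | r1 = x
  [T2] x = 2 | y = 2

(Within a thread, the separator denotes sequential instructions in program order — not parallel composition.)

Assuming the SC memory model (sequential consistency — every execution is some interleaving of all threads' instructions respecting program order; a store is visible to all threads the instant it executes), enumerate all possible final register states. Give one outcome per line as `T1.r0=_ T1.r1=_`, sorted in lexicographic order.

T1.r0=1 T1.r1=0
T1.r0=1 T1.r1=1
T1.r0=1 T1.r1=2
T1.r0=2 T1.r1=0
T1.r0=2 T1.r1=1
T1.r0=2 T1.r1=2

outcome vector order: (T1.r0,T1.r1)
|SC outcomes| = 6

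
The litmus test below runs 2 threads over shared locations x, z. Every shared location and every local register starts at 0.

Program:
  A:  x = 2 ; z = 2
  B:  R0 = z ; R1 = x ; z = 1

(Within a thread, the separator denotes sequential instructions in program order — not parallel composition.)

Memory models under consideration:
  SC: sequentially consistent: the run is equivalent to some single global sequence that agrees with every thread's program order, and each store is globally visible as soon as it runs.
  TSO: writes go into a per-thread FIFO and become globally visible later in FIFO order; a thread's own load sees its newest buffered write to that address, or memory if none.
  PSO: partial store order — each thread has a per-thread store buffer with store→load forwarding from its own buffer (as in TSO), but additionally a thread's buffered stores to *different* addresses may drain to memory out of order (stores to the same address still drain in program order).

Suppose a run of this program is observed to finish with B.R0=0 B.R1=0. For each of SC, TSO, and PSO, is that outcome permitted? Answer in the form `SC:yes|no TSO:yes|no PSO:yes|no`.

SC:yes TSO:yes PSO:yes

outcome vector order: (B.R0,B.R1)
under SC → 00, 02, 22
under TSO → 00, 02, 22
under PSO → 00, 02, 20, 22
target 00 ∈ {SC,TSO,PSO}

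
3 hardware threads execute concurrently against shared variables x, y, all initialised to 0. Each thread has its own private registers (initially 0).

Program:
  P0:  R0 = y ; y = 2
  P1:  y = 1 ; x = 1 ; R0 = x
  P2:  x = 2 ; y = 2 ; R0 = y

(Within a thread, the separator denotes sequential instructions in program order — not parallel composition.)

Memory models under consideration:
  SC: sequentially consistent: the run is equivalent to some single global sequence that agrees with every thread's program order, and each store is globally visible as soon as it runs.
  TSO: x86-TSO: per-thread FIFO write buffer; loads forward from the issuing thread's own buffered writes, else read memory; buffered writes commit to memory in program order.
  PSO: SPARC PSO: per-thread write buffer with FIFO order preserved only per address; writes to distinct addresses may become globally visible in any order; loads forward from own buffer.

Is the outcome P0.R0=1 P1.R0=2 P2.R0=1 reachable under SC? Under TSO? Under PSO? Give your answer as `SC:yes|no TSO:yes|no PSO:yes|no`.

outcome vector order: (P0.R0,P1.R0,P2.R0)
SC (9): (0,1,1); (0,1,2); (0,2,2); (1,1,1); (1,1,2); (1,2,2); (2,1,1); (2,1,2); (2,2,2)
TSO (9): (0,1,1); (0,1,2); (0,2,2); (1,1,1); (1,1,2); (1,2,2); (2,1,1); (2,1,2); (2,2,2)
PSO (12): (0,1,1); (0,1,2); (0,2,1); (0,2,2); (1,1,1); (1,1,2); (1,2,1); (1,2,2); (2,1,1); (2,1,2); (2,2,1); (2,2,2)
target (1,2,1) ∈ {PSO}

SC:no TSO:no PSO:yes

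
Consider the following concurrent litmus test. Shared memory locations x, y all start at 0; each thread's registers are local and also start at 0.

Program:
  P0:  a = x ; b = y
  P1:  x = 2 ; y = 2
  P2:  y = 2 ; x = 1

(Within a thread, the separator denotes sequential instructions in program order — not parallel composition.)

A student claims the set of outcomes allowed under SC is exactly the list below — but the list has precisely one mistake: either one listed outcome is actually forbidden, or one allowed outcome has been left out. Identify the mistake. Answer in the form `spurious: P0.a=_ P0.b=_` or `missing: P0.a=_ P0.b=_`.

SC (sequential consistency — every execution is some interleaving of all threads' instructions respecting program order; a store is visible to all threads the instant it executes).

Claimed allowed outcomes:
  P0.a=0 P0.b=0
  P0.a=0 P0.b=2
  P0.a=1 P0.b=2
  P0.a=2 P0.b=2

missing: P0.a=2 P0.b=0

outcome vector order: (P0.a,P0.b)
SC: 5 outcomes — {0/0; 0/2; 1/2; 2/0; 2/2}
SC∖claimed = {2/0}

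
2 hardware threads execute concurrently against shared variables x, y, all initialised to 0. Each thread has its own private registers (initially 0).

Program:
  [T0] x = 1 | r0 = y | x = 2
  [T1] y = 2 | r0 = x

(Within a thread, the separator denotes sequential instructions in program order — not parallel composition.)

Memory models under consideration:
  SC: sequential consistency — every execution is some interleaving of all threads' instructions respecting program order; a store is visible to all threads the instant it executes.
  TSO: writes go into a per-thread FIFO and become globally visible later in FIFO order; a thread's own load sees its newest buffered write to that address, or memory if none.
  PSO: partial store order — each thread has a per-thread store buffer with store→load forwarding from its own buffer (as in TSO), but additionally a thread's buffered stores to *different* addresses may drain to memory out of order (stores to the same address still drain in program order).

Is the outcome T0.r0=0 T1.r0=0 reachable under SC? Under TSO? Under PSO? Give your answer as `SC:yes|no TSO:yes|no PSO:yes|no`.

outcome vector order: (T0.r0,T1.r0)
SC (5): <0 1> <0 2> <2 0> <2 1> <2 2>
TSO (6): <0 0> <0 1> <0 2> <2 0> <2 1> <2 2>
PSO (6): <0 0> <0 1> <0 2> <2 0> <2 1> <2 2>
target <0 0> ∈ {TSO,PSO}

SC:no TSO:yes PSO:yes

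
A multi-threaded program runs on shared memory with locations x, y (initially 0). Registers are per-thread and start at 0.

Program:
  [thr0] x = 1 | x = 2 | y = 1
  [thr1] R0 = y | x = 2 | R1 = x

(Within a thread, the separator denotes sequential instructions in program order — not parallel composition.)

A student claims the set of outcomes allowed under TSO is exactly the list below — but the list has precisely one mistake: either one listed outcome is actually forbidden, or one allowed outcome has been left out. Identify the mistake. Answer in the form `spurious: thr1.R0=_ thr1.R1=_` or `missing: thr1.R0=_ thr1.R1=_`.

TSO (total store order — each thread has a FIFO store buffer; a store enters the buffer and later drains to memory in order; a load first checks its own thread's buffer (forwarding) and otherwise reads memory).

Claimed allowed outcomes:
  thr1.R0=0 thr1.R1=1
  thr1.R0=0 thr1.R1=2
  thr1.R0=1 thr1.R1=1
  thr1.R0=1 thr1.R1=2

outcome vector order: (thr1.R0,thr1.R1)
[TSO] allowed = {<0 1>, <0 2>, <1 2>}
claimed∖TSO = {<1 1>}

spurious: thr1.R0=1 thr1.R1=1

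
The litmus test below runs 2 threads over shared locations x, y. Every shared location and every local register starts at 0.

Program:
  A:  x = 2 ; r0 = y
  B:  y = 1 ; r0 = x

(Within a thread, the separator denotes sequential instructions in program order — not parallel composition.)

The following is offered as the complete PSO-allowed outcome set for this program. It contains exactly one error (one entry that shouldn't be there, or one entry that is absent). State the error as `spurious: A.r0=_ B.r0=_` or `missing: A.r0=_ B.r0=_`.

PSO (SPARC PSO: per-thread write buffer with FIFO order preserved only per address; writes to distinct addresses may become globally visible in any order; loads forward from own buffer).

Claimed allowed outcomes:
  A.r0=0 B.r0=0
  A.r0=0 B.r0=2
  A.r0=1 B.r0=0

outcome vector order: (A.r0,B.r0)
under PSO → 00 02 10 12
PSO∖claimed = {12}

missing: A.r0=1 B.r0=2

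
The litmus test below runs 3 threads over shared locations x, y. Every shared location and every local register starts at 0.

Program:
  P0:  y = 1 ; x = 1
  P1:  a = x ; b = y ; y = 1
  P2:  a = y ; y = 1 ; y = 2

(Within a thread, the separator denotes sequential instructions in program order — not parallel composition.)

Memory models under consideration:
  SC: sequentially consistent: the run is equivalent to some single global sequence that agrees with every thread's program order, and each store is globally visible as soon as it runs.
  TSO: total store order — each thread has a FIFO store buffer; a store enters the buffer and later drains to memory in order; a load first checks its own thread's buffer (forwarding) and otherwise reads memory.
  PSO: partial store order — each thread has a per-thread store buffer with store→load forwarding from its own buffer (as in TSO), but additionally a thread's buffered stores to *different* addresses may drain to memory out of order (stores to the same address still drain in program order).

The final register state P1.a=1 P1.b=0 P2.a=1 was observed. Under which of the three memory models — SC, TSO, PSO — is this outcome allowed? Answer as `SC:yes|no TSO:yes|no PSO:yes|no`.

SC:no TSO:no PSO:yes

outcome vector order: (P1.a,P1.b,P2.a)
[SC] allowed = {0/0/0, 0/0/1, 0/1/0, 0/1/1, 0/2/0, 0/2/1, 1/1/0, 1/1/1, 1/2/0, 1/2/1}
[TSO] allowed = {0/0/0, 0/0/1, 0/1/0, 0/1/1, 0/2/0, 0/2/1, 1/1/0, 1/1/1, 1/2/0, 1/2/1}
[PSO] allowed = {0/0/0, 0/0/1, 0/1/0, 0/1/1, 0/2/0, 0/2/1, 1/0/0, 1/0/1, 1/1/0, 1/1/1, 1/2/0, 1/2/1}
target 1/0/1 ∈ {PSO}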